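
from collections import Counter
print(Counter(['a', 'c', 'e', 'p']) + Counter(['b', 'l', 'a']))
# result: Counter({'a': 2, 'c': 1, 'e': 1, 'p': 1, 'b': 1, 'l': 1})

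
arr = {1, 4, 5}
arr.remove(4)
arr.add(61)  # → {1, 5, 61}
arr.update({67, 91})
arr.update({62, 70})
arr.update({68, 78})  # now {1, 5, 61, 62, 67, 68, 70, 78, 91}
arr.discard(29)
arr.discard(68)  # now {1, 5, 61, 62, 67, 70, 78, 91}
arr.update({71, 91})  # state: {1, 5, 61, 62, 67, 70, 71, 78, 91}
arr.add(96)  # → {1, 5, 61, 62, 67, 70, 71, 78, 91, 96}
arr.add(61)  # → {1, 5, 61, 62, 67, 70, 71, 78, 91, 96}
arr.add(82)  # {1, 5, 61, 62, 67, 70, 71, 78, 82, 91, 96}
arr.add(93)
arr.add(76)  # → {1, 5, 61, 62, 67, 70, 71, 76, 78, 82, 91, 93, 96}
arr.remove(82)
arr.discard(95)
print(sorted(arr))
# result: [1, 5, 61, 62, 67, 70, 71, 76, 78, 91, 93, 96]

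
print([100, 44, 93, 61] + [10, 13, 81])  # [100, 44, 93, 61, 10, 13, 81]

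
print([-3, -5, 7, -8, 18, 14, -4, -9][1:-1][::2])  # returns [-5, -8, 14]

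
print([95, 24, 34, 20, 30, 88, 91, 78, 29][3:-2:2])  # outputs [20, 88]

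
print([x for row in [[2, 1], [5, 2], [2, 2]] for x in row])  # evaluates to [2, 1, 5, 2, 2, 2]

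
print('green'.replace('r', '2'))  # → g2een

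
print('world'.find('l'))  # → 3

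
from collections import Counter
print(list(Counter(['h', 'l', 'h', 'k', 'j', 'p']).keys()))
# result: ['h', 'l', 'k', 'j', 'p']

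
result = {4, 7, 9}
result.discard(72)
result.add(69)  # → {4, 7, 9, 69}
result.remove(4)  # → {7, 9, 69}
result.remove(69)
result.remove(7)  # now {9}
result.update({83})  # {9, 83}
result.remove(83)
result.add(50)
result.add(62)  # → {9, 50, 62}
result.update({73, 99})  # {9, 50, 62, 73, 99}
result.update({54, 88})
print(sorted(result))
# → [9, 50, 54, 62, 73, 88, 99]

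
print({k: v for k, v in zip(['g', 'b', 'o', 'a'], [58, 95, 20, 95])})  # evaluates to {'g': 58, 'b': 95, 'o': 20, 'a': 95}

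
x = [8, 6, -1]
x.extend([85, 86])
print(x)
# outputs [8, 6, -1, 85, 86]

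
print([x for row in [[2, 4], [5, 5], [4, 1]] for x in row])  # [2, 4, 5, 5, 4, 1]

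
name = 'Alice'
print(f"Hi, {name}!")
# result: Hi, Alice!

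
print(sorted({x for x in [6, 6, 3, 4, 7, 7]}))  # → [3, 4, 6, 7]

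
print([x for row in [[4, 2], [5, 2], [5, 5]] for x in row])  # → [4, 2, 5, 2, 5, 5]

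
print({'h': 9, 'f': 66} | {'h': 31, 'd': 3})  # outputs {'h': 31, 'f': 66, 'd': 3}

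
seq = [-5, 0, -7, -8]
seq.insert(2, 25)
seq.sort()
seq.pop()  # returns 25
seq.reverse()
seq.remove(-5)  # [0, -7, -8]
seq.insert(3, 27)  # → [0, -7, -8, 27]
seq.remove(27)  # [0, -7, -8]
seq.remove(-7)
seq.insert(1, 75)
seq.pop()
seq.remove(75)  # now [0]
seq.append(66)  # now [0, 66]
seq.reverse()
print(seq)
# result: [66, 0]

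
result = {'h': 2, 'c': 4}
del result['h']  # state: {'c': 4}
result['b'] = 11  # {'c': 4, 'b': 11}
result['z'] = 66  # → {'c': 4, 'b': 11, 'z': 66}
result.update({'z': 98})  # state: {'c': 4, 'b': 11, 'z': 98}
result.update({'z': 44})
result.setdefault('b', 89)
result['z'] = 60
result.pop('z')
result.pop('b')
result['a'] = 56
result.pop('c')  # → 4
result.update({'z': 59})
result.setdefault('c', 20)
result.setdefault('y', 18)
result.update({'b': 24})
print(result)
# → {'a': 56, 'z': 59, 'c': 20, 'y': 18, 'b': 24}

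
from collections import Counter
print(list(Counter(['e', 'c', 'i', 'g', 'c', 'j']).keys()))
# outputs ['e', 'c', 'i', 'g', 'j']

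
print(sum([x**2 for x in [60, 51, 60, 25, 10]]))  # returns 10526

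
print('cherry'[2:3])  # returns e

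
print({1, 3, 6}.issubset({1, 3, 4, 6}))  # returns True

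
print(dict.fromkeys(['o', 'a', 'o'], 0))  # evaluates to {'o': 0, 'a': 0}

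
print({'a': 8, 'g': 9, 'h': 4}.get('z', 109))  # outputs 109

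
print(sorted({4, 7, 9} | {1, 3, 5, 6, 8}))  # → [1, 3, 4, 5, 6, 7, 8, 9]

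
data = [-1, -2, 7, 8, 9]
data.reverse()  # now [9, 8, 7, -2, -1]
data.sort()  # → [-2, -1, 7, 8, 9]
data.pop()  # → 9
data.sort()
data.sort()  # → [-2, -1, 7, 8]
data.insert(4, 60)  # [-2, -1, 7, 8, 60]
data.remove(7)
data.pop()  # 60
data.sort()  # [-2, -1, 8]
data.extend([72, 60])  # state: [-2, -1, 8, 72, 60]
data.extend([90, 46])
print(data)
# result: [-2, -1, 8, 72, 60, 90, 46]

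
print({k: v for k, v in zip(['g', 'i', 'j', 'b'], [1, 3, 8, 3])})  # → {'g': 1, 'i': 3, 'j': 8, 'b': 3}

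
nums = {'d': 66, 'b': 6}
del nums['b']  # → {'d': 66}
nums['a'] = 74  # {'d': 66, 'a': 74}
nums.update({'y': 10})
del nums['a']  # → {'d': 66, 'y': 10}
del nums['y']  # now {'d': 66}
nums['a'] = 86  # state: {'d': 66, 'a': 86}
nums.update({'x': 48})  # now {'d': 66, 'a': 86, 'x': 48}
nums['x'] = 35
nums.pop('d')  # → 66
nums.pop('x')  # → 35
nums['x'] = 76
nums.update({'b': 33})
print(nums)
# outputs {'a': 86, 'x': 76, 'b': 33}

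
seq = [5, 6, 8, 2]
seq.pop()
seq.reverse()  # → [8, 6, 5]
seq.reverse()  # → [5, 6, 8]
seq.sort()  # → [5, 6, 8]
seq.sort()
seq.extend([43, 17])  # [5, 6, 8, 43, 17]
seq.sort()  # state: [5, 6, 8, 17, 43]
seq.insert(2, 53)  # [5, 6, 53, 8, 17, 43]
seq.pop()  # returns 43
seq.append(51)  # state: [5, 6, 53, 8, 17, 51]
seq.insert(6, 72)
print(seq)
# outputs [5, 6, 53, 8, 17, 51, 72]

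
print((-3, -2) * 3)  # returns (-3, -2, -3, -2, -3, -2)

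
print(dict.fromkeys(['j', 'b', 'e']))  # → {'j': None, 'b': None, 'e': None}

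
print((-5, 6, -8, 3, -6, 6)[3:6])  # (3, -6, 6)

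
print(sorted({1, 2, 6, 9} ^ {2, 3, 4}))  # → [1, 3, 4, 6, 9]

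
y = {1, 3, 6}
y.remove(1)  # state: {3, 6}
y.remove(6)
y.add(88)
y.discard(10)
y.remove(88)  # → {3}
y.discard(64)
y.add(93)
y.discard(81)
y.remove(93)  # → {3}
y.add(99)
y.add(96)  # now {3, 96, 99}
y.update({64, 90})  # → {3, 64, 90, 96, 99}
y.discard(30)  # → {3, 64, 90, 96, 99}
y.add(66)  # {3, 64, 66, 90, 96, 99}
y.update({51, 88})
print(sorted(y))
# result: [3, 51, 64, 66, 88, 90, 96, 99]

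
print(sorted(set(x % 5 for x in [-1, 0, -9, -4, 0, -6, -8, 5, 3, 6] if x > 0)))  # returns [0, 1, 3]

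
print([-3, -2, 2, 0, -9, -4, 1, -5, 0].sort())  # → None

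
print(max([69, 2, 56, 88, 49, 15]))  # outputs 88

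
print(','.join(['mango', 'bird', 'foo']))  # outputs mango,bird,foo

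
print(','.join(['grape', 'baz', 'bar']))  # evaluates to grape,baz,bar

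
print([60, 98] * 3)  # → [60, 98, 60, 98, 60, 98]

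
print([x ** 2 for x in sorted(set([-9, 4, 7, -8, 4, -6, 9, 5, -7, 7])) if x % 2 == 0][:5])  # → [64, 36, 16]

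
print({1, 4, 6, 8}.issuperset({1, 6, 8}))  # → True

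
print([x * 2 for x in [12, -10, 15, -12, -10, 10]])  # [24, -20, 30, -24, -20, 20]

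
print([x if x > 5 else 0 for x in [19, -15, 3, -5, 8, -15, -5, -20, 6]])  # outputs [19, 0, 0, 0, 8, 0, 0, 0, 6]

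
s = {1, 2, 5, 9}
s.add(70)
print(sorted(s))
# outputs [1, 2, 5, 9, 70]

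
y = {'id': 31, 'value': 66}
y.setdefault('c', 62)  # 62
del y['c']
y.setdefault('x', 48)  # 48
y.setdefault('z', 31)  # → 31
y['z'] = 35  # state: {'id': 31, 'value': 66, 'x': 48, 'z': 35}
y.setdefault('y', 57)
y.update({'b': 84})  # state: {'id': 31, 'value': 66, 'x': 48, 'z': 35, 'y': 57, 'b': 84}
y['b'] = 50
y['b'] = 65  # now {'id': 31, 'value': 66, 'x': 48, 'z': 35, 'y': 57, 'b': 65}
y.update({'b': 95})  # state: {'id': 31, 'value': 66, 'x': 48, 'z': 35, 'y': 57, 'b': 95}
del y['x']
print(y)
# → {'id': 31, 'value': 66, 'z': 35, 'y': 57, 'b': 95}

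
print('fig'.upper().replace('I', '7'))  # F7G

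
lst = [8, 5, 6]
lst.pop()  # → 6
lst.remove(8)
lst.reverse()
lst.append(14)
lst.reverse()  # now [14, 5]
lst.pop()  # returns 5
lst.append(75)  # [14, 75]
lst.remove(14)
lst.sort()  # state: [75]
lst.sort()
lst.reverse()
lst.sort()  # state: [75]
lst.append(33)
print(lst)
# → [75, 33]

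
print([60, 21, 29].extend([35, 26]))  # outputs None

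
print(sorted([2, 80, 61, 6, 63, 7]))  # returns [2, 6, 7, 61, 63, 80]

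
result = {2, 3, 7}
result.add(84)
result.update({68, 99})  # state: {2, 3, 7, 68, 84, 99}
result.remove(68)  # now {2, 3, 7, 84, 99}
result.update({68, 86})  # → {2, 3, 7, 68, 84, 86, 99}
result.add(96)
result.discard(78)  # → {2, 3, 7, 68, 84, 86, 96, 99}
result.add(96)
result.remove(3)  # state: {2, 7, 68, 84, 86, 96, 99}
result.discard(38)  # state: {2, 7, 68, 84, 86, 96, 99}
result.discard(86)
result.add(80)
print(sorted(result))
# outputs [2, 7, 68, 80, 84, 96, 99]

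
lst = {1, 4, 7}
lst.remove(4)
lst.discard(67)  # {1, 7}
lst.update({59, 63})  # {1, 7, 59, 63}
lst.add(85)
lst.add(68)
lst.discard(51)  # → {1, 7, 59, 63, 68, 85}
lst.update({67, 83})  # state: {1, 7, 59, 63, 67, 68, 83, 85}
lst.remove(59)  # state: {1, 7, 63, 67, 68, 83, 85}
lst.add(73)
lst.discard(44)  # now {1, 7, 63, 67, 68, 73, 83, 85}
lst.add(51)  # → {1, 7, 51, 63, 67, 68, 73, 83, 85}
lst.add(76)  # {1, 7, 51, 63, 67, 68, 73, 76, 83, 85}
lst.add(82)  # {1, 7, 51, 63, 67, 68, 73, 76, 82, 83, 85}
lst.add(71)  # {1, 7, 51, 63, 67, 68, 71, 73, 76, 82, 83, 85}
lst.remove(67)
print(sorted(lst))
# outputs [1, 7, 51, 63, 68, 71, 73, 76, 82, 83, 85]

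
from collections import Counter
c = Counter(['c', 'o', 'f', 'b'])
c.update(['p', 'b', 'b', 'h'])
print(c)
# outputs Counter({'b': 3, 'c': 1, 'o': 1, 'f': 1, 'p': 1, 'h': 1})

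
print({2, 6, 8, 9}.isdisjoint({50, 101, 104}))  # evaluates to True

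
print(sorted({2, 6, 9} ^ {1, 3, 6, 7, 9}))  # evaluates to [1, 2, 3, 7]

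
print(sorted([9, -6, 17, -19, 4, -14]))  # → [-19, -14, -6, 4, 9, 17]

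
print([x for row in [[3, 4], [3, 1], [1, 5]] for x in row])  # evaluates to [3, 4, 3, 1, 1, 5]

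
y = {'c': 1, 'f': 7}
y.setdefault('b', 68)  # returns 68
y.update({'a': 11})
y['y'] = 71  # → {'c': 1, 'f': 7, 'b': 68, 'a': 11, 'y': 71}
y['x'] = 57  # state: {'c': 1, 'f': 7, 'b': 68, 'a': 11, 'y': 71, 'x': 57}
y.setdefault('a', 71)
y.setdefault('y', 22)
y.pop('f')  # 7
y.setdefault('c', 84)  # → 1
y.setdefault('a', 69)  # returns 11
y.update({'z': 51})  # {'c': 1, 'b': 68, 'a': 11, 'y': 71, 'x': 57, 'z': 51}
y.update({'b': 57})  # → {'c': 1, 'b': 57, 'a': 11, 'y': 71, 'x': 57, 'z': 51}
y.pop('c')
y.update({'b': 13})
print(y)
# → {'b': 13, 'a': 11, 'y': 71, 'x': 57, 'z': 51}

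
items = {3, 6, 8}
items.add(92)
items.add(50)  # {3, 6, 8, 50, 92}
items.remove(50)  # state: {3, 6, 8, 92}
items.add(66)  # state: {3, 6, 8, 66, 92}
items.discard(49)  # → {3, 6, 8, 66, 92}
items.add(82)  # {3, 6, 8, 66, 82, 92}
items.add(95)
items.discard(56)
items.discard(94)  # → {3, 6, 8, 66, 82, 92, 95}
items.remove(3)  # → {6, 8, 66, 82, 92, 95}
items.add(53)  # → {6, 8, 53, 66, 82, 92, 95}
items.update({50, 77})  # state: {6, 8, 50, 53, 66, 77, 82, 92, 95}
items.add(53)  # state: {6, 8, 50, 53, 66, 77, 82, 92, 95}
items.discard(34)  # {6, 8, 50, 53, 66, 77, 82, 92, 95}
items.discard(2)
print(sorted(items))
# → [6, 8, 50, 53, 66, 77, 82, 92, 95]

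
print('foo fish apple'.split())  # ['foo', 'fish', 'apple']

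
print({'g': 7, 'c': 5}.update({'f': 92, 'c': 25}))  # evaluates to None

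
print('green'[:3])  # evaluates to gre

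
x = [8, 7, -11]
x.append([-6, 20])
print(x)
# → [8, 7, -11, [-6, 20]]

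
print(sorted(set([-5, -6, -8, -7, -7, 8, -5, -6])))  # [-8, -7, -6, -5, 8]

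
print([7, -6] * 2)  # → [7, -6, 7, -6]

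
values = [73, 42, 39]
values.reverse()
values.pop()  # 73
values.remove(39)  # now [42]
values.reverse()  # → [42]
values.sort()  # [42]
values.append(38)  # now [42, 38]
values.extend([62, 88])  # [42, 38, 62, 88]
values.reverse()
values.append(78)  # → [88, 62, 38, 42, 78]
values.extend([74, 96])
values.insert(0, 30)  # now [30, 88, 62, 38, 42, 78, 74, 96]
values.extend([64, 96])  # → [30, 88, 62, 38, 42, 78, 74, 96, 64, 96]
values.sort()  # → [30, 38, 42, 62, 64, 74, 78, 88, 96, 96]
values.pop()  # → 96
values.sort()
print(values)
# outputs [30, 38, 42, 62, 64, 74, 78, 88, 96]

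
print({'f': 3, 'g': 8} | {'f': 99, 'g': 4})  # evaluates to {'f': 99, 'g': 4}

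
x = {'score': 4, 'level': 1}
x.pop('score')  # 4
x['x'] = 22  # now {'level': 1, 'x': 22}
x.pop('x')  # 22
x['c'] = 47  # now {'level': 1, 'c': 47}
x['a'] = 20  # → {'level': 1, 'c': 47, 'a': 20}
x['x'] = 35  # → {'level': 1, 'c': 47, 'a': 20, 'x': 35}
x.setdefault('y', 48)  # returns 48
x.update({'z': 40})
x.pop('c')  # 47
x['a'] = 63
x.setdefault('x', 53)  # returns 35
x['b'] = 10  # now {'level': 1, 'a': 63, 'x': 35, 'y': 48, 'z': 40, 'b': 10}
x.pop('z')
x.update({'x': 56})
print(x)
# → {'level': 1, 'a': 63, 'x': 56, 'y': 48, 'b': 10}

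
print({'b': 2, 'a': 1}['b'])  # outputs 2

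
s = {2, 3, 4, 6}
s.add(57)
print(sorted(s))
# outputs [2, 3, 4, 6, 57]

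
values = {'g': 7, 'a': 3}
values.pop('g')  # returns 7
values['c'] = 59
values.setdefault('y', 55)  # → 55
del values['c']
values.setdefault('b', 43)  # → 43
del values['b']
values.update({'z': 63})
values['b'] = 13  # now {'a': 3, 'y': 55, 'z': 63, 'b': 13}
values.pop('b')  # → 13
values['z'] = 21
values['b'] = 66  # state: {'a': 3, 'y': 55, 'z': 21, 'b': 66}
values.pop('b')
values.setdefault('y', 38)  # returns 55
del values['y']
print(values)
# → {'a': 3, 'z': 21}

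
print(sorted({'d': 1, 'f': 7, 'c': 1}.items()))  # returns [('c', 1), ('d', 1), ('f', 7)]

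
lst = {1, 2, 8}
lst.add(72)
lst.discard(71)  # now {1, 2, 8, 72}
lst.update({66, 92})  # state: {1, 2, 8, 66, 72, 92}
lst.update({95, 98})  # {1, 2, 8, 66, 72, 92, 95, 98}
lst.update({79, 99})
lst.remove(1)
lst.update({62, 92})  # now {2, 8, 62, 66, 72, 79, 92, 95, 98, 99}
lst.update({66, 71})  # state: {2, 8, 62, 66, 71, 72, 79, 92, 95, 98, 99}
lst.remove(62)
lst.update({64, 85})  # {2, 8, 64, 66, 71, 72, 79, 85, 92, 95, 98, 99}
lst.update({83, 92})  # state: {2, 8, 64, 66, 71, 72, 79, 83, 85, 92, 95, 98, 99}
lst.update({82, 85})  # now {2, 8, 64, 66, 71, 72, 79, 82, 83, 85, 92, 95, 98, 99}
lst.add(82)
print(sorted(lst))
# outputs [2, 8, 64, 66, 71, 72, 79, 82, 83, 85, 92, 95, 98, 99]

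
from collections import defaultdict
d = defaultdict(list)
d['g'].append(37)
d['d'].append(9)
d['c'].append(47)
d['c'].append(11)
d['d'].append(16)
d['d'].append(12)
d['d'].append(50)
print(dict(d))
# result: {'g': [37], 'd': [9, 16, 12, 50], 'c': [47, 11]}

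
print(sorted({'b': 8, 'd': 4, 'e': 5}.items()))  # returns [('b', 8), ('d', 4), ('e', 5)]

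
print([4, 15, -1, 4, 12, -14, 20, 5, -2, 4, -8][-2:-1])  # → [4]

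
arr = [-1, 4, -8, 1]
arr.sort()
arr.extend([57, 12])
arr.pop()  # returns 12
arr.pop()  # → 57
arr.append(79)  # [-8, -1, 1, 4, 79]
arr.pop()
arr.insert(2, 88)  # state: [-8, -1, 88, 1, 4]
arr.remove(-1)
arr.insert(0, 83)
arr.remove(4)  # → [83, -8, 88, 1]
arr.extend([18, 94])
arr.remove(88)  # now [83, -8, 1, 18, 94]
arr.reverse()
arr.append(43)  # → [94, 18, 1, -8, 83, 43]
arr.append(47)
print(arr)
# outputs [94, 18, 1, -8, 83, 43, 47]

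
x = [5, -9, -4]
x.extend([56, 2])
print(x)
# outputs [5, -9, -4, 56, 2]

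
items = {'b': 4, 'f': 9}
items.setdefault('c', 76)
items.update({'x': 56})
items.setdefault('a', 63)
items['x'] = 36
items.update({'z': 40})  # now {'b': 4, 'f': 9, 'c': 76, 'x': 36, 'a': 63, 'z': 40}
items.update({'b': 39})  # {'b': 39, 'f': 9, 'c': 76, 'x': 36, 'a': 63, 'z': 40}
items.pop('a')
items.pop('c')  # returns 76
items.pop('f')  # 9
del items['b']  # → {'x': 36, 'z': 40}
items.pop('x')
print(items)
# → {'z': 40}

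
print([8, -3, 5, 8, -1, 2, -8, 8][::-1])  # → [8, -8, 2, -1, 8, 5, -3, 8]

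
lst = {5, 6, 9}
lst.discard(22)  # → {5, 6, 9}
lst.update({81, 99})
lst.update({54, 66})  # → {5, 6, 9, 54, 66, 81, 99}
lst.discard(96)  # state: {5, 6, 9, 54, 66, 81, 99}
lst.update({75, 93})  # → {5, 6, 9, 54, 66, 75, 81, 93, 99}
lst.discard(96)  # {5, 6, 9, 54, 66, 75, 81, 93, 99}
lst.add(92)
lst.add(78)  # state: {5, 6, 9, 54, 66, 75, 78, 81, 92, 93, 99}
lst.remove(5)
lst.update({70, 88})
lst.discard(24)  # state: {6, 9, 54, 66, 70, 75, 78, 81, 88, 92, 93, 99}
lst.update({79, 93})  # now {6, 9, 54, 66, 70, 75, 78, 79, 81, 88, 92, 93, 99}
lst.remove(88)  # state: {6, 9, 54, 66, 70, 75, 78, 79, 81, 92, 93, 99}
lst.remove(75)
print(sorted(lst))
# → [6, 9, 54, 66, 70, 78, 79, 81, 92, 93, 99]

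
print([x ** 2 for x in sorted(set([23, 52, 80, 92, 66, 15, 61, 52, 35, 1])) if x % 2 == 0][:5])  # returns [2704, 4356, 6400, 8464]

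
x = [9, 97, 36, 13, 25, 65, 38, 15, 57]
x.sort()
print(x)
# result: [9, 13, 15, 25, 36, 38, 57, 65, 97]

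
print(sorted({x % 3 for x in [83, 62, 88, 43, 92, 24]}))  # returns [0, 1, 2]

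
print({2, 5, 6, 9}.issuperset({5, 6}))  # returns True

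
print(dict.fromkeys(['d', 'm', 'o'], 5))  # {'d': 5, 'm': 5, 'o': 5}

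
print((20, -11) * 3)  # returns (20, -11, 20, -11, 20, -11)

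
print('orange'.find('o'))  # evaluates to 0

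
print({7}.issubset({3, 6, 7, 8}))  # True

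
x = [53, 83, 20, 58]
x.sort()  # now [20, 53, 58, 83]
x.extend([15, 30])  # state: [20, 53, 58, 83, 15, 30]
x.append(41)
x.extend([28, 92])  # [20, 53, 58, 83, 15, 30, 41, 28, 92]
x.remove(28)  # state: [20, 53, 58, 83, 15, 30, 41, 92]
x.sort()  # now [15, 20, 30, 41, 53, 58, 83, 92]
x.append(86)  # [15, 20, 30, 41, 53, 58, 83, 92, 86]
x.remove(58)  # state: [15, 20, 30, 41, 53, 83, 92, 86]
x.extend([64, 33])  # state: [15, 20, 30, 41, 53, 83, 92, 86, 64, 33]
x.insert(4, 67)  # [15, 20, 30, 41, 67, 53, 83, 92, 86, 64, 33]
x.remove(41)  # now [15, 20, 30, 67, 53, 83, 92, 86, 64, 33]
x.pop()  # 33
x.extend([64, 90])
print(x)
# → [15, 20, 30, 67, 53, 83, 92, 86, 64, 64, 90]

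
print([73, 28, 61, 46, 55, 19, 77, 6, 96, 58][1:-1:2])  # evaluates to [28, 46, 19, 6]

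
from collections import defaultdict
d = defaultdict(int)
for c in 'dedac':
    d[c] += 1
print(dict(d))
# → {'d': 2, 'e': 1, 'a': 1, 'c': 1}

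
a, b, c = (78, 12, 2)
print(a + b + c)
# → 92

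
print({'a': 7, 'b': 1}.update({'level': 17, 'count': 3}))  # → None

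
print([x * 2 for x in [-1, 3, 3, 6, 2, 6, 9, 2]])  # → [-2, 6, 6, 12, 4, 12, 18, 4]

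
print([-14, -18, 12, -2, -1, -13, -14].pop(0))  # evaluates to -14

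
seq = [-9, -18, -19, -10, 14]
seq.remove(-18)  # [-9, -19, -10, 14]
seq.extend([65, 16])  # [-9, -19, -10, 14, 65, 16]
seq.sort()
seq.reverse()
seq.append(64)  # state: [65, 16, 14, -9, -10, -19, 64]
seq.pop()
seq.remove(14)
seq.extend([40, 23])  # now [65, 16, -9, -10, -19, 40, 23]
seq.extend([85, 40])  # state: [65, 16, -9, -10, -19, 40, 23, 85, 40]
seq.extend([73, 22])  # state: [65, 16, -9, -10, -19, 40, 23, 85, 40, 73, 22]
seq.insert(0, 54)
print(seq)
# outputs [54, 65, 16, -9, -10, -19, 40, 23, 85, 40, 73, 22]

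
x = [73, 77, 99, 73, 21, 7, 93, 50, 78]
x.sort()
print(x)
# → [7, 21, 50, 73, 73, 77, 78, 93, 99]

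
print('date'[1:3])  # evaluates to at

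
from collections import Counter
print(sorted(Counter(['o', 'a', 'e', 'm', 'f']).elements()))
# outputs ['a', 'e', 'f', 'm', 'o']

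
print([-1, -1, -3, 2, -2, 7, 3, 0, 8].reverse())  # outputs None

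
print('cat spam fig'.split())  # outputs ['cat', 'spam', 'fig']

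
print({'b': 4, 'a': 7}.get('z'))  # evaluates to None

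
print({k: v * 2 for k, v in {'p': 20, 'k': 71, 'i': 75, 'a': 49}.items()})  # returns {'p': 40, 'k': 142, 'i': 150, 'a': 98}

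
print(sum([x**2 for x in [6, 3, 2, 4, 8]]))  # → 129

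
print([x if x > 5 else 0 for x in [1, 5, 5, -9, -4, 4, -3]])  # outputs [0, 0, 0, 0, 0, 0, 0]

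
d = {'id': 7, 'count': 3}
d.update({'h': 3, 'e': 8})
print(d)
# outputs {'id': 7, 'count': 3, 'h': 3, 'e': 8}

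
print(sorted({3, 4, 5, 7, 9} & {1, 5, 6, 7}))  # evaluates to [5, 7]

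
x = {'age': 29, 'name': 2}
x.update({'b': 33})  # {'age': 29, 'name': 2, 'b': 33}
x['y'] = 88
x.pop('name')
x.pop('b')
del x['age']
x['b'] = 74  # {'y': 88, 'b': 74}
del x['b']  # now {'y': 88}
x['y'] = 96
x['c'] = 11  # {'y': 96, 'c': 11}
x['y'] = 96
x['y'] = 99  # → {'y': 99, 'c': 11}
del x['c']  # {'y': 99}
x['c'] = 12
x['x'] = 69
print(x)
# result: {'y': 99, 'c': 12, 'x': 69}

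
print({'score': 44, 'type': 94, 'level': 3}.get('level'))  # 3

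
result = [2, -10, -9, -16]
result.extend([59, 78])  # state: [2, -10, -9, -16, 59, 78]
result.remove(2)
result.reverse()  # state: [78, 59, -16, -9, -10]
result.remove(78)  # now [59, -16, -9, -10]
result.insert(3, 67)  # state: [59, -16, -9, 67, -10]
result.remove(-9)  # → [59, -16, 67, -10]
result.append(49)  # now [59, -16, 67, -10, 49]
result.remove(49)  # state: [59, -16, 67, -10]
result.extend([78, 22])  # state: [59, -16, 67, -10, 78, 22]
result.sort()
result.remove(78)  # [-16, -10, 22, 59, 67]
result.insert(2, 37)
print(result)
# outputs [-16, -10, 37, 22, 59, 67]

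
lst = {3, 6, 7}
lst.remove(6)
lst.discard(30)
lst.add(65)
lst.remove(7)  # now {3, 65}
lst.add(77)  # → {3, 65, 77}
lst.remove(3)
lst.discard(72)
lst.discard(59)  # {65, 77}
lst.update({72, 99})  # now {65, 72, 77, 99}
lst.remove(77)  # {65, 72, 99}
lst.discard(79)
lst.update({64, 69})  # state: {64, 65, 69, 72, 99}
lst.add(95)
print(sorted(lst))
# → [64, 65, 69, 72, 95, 99]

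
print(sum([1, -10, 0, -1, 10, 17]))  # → 17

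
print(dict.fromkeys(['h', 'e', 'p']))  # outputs {'h': None, 'e': None, 'p': None}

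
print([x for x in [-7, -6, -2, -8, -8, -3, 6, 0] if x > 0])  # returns [6]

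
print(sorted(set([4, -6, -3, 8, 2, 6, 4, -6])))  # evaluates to [-6, -3, 2, 4, 6, 8]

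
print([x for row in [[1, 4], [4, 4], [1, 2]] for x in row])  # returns [1, 4, 4, 4, 1, 2]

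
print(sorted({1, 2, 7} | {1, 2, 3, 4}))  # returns [1, 2, 3, 4, 7]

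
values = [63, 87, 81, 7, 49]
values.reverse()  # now [49, 7, 81, 87, 63]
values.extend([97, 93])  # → [49, 7, 81, 87, 63, 97, 93]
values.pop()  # 93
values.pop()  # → 97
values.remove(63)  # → [49, 7, 81, 87]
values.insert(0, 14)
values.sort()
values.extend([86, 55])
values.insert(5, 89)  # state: [7, 14, 49, 81, 87, 89, 86, 55]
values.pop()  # 55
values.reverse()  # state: [86, 89, 87, 81, 49, 14, 7]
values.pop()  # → 7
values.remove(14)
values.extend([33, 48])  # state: [86, 89, 87, 81, 49, 33, 48]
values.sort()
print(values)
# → [33, 48, 49, 81, 86, 87, 89]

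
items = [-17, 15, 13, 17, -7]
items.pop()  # -7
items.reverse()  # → [17, 13, 15, -17]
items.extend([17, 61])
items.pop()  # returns 61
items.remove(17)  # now [13, 15, -17, 17]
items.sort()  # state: [-17, 13, 15, 17]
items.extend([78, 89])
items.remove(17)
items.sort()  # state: [-17, 13, 15, 78, 89]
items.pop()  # 89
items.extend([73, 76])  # [-17, 13, 15, 78, 73, 76]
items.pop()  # 76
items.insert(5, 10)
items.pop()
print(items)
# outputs [-17, 13, 15, 78, 73]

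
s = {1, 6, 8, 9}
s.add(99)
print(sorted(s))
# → [1, 6, 8, 9, 99]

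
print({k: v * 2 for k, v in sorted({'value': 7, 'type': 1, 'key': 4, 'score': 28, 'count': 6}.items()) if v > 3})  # {'count': 12, 'key': 8, 'score': 56, 'value': 14}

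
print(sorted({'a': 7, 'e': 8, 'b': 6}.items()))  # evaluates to [('a', 7), ('b', 6), ('e', 8)]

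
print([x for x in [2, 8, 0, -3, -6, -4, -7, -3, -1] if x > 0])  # [2, 8]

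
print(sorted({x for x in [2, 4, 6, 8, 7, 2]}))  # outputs [2, 4, 6, 7, 8]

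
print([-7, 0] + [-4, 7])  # [-7, 0, -4, 7]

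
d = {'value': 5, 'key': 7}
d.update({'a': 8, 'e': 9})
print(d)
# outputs {'value': 5, 'key': 7, 'a': 8, 'e': 9}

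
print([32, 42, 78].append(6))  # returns None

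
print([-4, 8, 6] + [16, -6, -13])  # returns [-4, 8, 6, 16, -6, -13]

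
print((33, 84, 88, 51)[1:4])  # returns (84, 88, 51)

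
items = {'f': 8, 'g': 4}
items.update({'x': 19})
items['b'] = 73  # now {'f': 8, 'g': 4, 'x': 19, 'b': 73}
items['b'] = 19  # {'f': 8, 'g': 4, 'x': 19, 'b': 19}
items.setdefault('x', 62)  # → 19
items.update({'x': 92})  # {'f': 8, 'g': 4, 'x': 92, 'b': 19}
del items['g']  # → {'f': 8, 'x': 92, 'b': 19}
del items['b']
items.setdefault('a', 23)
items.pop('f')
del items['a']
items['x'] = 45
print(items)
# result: {'x': 45}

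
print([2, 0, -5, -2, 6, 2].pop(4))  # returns 6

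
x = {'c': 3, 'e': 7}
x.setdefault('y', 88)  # 88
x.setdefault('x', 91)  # 91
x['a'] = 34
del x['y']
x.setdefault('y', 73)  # 73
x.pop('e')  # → 7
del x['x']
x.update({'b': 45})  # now {'c': 3, 'a': 34, 'y': 73, 'b': 45}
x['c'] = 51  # {'c': 51, 'a': 34, 'y': 73, 'b': 45}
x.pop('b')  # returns 45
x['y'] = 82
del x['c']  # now {'a': 34, 'y': 82}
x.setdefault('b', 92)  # 92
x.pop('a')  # 34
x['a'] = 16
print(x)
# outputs {'y': 82, 'b': 92, 'a': 16}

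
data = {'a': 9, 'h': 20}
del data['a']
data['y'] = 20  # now {'h': 20, 'y': 20}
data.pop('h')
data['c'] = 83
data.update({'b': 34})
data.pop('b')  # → 34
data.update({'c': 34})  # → {'y': 20, 'c': 34}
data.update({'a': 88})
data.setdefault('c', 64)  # 34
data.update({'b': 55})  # {'y': 20, 'c': 34, 'a': 88, 'b': 55}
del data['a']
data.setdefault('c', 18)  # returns 34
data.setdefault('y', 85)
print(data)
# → {'y': 20, 'c': 34, 'b': 55}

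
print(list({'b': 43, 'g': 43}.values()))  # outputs [43, 43]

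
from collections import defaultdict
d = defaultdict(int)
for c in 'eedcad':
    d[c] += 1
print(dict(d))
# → {'e': 2, 'd': 2, 'c': 1, 'a': 1}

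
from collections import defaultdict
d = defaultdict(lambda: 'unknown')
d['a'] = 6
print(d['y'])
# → unknown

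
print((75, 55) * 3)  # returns (75, 55, 75, 55, 75, 55)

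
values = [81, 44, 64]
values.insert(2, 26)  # [81, 44, 26, 64]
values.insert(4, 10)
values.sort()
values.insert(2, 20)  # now [10, 26, 20, 44, 64, 81]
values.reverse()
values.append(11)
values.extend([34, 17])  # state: [81, 64, 44, 20, 26, 10, 11, 34, 17]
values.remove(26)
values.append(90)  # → [81, 64, 44, 20, 10, 11, 34, 17, 90]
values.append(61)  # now [81, 64, 44, 20, 10, 11, 34, 17, 90, 61]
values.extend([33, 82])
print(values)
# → [81, 64, 44, 20, 10, 11, 34, 17, 90, 61, 33, 82]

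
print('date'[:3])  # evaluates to dat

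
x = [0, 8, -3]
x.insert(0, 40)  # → [40, 0, 8, -3]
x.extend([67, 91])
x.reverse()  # [91, 67, -3, 8, 0, 40]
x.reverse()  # [40, 0, 8, -3, 67, 91]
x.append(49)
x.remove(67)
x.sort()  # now [-3, 0, 8, 40, 49, 91]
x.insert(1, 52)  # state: [-3, 52, 0, 8, 40, 49, 91]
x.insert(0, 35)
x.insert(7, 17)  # [35, -3, 52, 0, 8, 40, 49, 17, 91]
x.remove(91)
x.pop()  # 17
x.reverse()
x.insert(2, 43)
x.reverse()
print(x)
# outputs [35, -3, 52, 0, 8, 43, 40, 49]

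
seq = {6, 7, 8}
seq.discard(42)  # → {6, 7, 8}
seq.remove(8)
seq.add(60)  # {6, 7, 60}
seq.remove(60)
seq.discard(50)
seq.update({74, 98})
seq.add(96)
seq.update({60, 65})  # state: {6, 7, 60, 65, 74, 96, 98}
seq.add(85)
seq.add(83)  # {6, 7, 60, 65, 74, 83, 85, 96, 98}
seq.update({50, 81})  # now {6, 7, 50, 60, 65, 74, 81, 83, 85, 96, 98}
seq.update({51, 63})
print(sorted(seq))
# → [6, 7, 50, 51, 60, 63, 65, 74, 81, 83, 85, 96, 98]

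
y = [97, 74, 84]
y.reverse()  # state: [84, 74, 97]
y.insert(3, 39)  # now [84, 74, 97, 39]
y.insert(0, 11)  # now [11, 84, 74, 97, 39]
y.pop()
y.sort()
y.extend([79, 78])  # [11, 74, 84, 97, 79, 78]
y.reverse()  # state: [78, 79, 97, 84, 74, 11]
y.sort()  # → [11, 74, 78, 79, 84, 97]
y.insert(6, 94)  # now [11, 74, 78, 79, 84, 97, 94]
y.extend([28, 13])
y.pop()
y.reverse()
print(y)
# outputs [28, 94, 97, 84, 79, 78, 74, 11]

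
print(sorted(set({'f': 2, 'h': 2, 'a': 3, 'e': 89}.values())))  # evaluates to [2, 3, 89]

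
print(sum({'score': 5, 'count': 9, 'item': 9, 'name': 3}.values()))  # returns 26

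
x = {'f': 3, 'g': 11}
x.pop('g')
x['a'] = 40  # {'f': 3, 'a': 40}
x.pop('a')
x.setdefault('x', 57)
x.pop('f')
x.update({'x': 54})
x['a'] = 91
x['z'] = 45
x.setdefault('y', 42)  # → 42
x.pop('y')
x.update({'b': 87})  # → {'x': 54, 'a': 91, 'z': 45, 'b': 87}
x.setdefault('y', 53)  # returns 53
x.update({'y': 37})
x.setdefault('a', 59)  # 91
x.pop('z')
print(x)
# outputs {'x': 54, 'a': 91, 'b': 87, 'y': 37}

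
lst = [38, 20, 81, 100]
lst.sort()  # [20, 38, 81, 100]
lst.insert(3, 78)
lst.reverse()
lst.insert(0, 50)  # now [50, 100, 78, 81, 38, 20]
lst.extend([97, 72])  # [50, 100, 78, 81, 38, 20, 97, 72]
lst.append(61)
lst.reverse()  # [61, 72, 97, 20, 38, 81, 78, 100, 50]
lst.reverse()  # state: [50, 100, 78, 81, 38, 20, 97, 72, 61]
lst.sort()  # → [20, 38, 50, 61, 72, 78, 81, 97, 100]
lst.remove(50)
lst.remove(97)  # [20, 38, 61, 72, 78, 81, 100]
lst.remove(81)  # [20, 38, 61, 72, 78, 100]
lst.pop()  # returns 100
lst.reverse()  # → [78, 72, 61, 38, 20]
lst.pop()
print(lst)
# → [78, 72, 61, 38]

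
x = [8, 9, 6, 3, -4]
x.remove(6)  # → [8, 9, 3, -4]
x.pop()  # -4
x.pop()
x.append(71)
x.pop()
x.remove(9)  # [8]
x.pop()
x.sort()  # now []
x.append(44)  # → [44]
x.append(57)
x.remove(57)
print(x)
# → [44]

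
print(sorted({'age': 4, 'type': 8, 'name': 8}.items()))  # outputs [('age', 4), ('name', 8), ('type', 8)]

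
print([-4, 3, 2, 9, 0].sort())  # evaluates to None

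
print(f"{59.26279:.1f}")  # 59.3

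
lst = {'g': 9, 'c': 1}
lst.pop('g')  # 9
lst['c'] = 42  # {'c': 42}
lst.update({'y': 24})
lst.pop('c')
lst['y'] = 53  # {'y': 53}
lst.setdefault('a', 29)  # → 29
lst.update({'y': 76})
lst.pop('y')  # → 76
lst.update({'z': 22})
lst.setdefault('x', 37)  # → 37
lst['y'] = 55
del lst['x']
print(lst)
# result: {'a': 29, 'z': 22, 'y': 55}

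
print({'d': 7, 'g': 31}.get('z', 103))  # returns 103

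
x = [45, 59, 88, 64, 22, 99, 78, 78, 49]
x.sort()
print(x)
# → [22, 45, 49, 59, 64, 78, 78, 88, 99]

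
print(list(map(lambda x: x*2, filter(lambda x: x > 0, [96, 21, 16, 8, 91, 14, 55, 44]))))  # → [192, 42, 32, 16, 182, 28, 110, 88]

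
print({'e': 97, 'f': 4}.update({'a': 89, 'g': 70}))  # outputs None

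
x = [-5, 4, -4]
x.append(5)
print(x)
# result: [-5, 4, -4, 5]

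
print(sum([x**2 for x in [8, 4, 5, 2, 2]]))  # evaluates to 113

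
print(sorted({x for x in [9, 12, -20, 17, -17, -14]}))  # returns [-20, -17, -14, 9, 12, 17]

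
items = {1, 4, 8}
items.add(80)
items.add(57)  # {1, 4, 8, 57, 80}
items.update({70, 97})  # {1, 4, 8, 57, 70, 80, 97}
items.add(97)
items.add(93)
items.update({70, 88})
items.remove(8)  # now {1, 4, 57, 70, 80, 88, 93, 97}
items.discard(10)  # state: {1, 4, 57, 70, 80, 88, 93, 97}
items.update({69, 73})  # {1, 4, 57, 69, 70, 73, 80, 88, 93, 97}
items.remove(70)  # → {1, 4, 57, 69, 73, 80, 88, 93, 97}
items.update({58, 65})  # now {1, 4, 57, 58, 65, 69, 73, 80, 88, 93, 97}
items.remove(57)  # {1, 4, 58, 65, 69, 73, 80, 88, 93, 97}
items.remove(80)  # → {1, 4, 58, 65, 69, 73, 88, 93, 97}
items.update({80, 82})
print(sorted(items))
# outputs [1, 4, 58, 65, 69, 73, 80, 82, 88, 93, 97]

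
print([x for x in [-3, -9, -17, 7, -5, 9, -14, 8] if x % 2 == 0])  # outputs [-14, 8]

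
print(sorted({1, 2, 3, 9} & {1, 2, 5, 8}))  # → [1, 2]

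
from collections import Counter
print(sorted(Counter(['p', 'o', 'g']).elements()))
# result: ['g', 'o', 'p']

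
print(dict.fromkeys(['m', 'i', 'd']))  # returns {'m': None, 'i': None, 'd': None}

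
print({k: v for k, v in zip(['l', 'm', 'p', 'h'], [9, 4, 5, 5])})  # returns {'l': 9, 'm': 4, 'p': 5, 'h': 5}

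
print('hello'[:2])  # he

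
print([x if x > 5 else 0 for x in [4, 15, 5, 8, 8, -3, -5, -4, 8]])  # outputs [0, 15, 0, 8, 8, 0, 0, 0, 8]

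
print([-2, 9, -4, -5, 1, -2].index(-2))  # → 0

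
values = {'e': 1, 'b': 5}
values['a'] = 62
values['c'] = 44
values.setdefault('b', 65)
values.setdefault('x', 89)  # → 89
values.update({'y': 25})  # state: {'e': 1, 'b': 5, 'a': 62, 'c': 44, 'x': 89, 'y': 25}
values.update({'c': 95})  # {'e': 1, 'b': 5, 'a': 62, 'c': 95, 'x': 89, 'y': 25}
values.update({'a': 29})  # {'e': 1, 'b': 5, 'a': 29, 'c': 95, 'x': 89, 'y': 25}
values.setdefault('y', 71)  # 25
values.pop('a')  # 29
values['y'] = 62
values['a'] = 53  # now {'e': 1, 'b': 5, 'c': 95, 'x': 89, 'y': 62, 'a': 53}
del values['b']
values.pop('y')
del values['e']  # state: {'c': 95, 'x': 89, 'a': 53}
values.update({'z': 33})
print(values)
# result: {'c': 95, 'x': 89, 'a': 53, 'z': 33}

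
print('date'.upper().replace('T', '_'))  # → DA_E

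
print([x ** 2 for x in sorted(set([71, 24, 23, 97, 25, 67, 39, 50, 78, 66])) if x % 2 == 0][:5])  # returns [576, 2500, 4356, 6084]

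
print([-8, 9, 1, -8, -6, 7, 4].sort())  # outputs None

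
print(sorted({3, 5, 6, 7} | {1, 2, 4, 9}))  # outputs [1, 2, 3, 4, 5, 6, 7, 9]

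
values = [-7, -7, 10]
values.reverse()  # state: [10, -7, -7]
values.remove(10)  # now [-7, -7]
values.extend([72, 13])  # [-7, -7, 72, 13]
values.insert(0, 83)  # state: [83, -7, -7, 72, 13]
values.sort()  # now [-7, -7, 13, 72, 83]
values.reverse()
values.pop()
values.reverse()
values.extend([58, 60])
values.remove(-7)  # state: [13, 72, 83, 58, 60]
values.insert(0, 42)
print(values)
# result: [42, 13, 72, 83, 58, 60]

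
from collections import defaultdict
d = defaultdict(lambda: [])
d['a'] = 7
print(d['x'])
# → []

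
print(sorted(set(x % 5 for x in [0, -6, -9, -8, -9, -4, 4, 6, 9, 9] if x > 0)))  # [1, 4]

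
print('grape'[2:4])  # ap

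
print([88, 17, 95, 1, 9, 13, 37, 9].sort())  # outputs None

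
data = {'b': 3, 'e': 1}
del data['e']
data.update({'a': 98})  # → {'b': 3, 'a': 98}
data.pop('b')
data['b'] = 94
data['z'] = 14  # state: {'a': 98, 'b': 94, 'z': 14}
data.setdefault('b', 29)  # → 94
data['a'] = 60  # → {'a': 60, 'b': 94, 'z': 14}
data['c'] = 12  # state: {'a': 60, 'b': 94, 'z': 14, 'c': 12}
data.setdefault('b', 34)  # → 94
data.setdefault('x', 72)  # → 72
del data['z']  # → {'a': 60, 'b': 94, 'c': 12, 'x': 72}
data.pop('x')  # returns 72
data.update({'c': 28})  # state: {'a': 60, 'b': 94, 'c': 28}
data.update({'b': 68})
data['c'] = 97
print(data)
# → {'a': 60, 'b': 68, 'c': 97}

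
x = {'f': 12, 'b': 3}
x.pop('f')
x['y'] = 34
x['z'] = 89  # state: {'b': 3, 'y': 34, 'z': 89}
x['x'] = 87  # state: {'b': 3, 'y': 34, 'z': 89, 'x': 87}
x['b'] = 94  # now {'b': 94, 'y': 34, 'z': 89, 'x': 87}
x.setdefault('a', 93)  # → 93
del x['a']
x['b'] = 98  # {'b': 98, 'y': 34, 'z': 89, 'x': 87}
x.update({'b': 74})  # {'b': 74, 'y': 34, 'z': 89, 'x': 87}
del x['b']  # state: {'y': 34, 'z': 89, 'x': 87}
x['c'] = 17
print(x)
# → {'y': 34, 'z': 89, 'x': 87, 'c': 17}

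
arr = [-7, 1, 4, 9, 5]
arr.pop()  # 5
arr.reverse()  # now [9, 4, 1, -7]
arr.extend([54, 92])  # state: [9, 4, 1, -7, 54, 92]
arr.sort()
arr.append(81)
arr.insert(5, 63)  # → [-7, 1, 4, 9, 54, 63, 92, 81]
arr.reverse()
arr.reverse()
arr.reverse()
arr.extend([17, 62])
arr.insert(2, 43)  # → [81, 92, 43, 63, 54, 9, 4, 1, -7, 17, 62]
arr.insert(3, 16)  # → [81, 92, 43, 16, 63, 54, 9, 4, 1, -7, 17, 62]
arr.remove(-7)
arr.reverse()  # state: [62, 17, 1, 4, 9, 54, 63, 16, 43, 92, 81]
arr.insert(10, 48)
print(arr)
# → [62, 17, 1, 4, 9, 54, 63, 16, 43, 92, 48, 81]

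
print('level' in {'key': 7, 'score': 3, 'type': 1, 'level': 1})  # True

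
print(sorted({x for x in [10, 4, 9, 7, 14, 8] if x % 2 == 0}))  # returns [4, 8, 10, 14]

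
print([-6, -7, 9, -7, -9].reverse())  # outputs None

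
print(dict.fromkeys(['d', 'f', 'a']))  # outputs {'d': None, 'f': None, 'a': None}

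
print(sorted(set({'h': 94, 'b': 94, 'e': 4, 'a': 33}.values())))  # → [4, 33, 94]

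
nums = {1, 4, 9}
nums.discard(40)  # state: {1, 4, 9}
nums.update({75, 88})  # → {1, 4, 9, 75, 88}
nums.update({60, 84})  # {1, 4, 9, 60, 75, 84, 88}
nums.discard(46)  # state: {1, 4, 9, 60, 75, 84, 88}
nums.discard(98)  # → {1, 4, 9, 60, 75, 84, 88}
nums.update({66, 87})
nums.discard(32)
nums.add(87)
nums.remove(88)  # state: {1, 4, 9, 60, 66, 75, 84, 87}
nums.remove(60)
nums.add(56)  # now {1, 4, 9, 56, 66, 75, 84, 87}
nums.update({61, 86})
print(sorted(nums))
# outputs [1, 4, 9, 56, 61, 66, 75, 84, 86, 87]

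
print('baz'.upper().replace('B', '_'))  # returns _AZ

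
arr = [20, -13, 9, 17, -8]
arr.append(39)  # [20, -13, 9, 17, -8, 39]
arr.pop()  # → 39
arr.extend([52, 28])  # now [20, -13, 9, 17, -8, 52, 28]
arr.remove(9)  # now [20, -13, 17, -8, 52, 28]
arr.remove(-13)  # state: [20, 17, -8, 52, 28]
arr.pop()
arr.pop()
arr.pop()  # -8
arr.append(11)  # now [20, 17, 11]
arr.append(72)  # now [20, 17, 11, 72]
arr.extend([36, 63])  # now [20, 17, 11, 72, 36, 63]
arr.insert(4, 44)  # [20, 17, 11, 72, 44, 36, 63]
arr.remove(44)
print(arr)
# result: [20, 17, 11, 72, 36, 63]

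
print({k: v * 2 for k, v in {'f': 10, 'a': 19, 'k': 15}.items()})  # {'f': 20, 'a': 38, 'k': 30}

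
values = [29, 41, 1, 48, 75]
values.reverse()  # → [75, 48, 1, 41, 29]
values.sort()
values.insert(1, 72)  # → [1, 72, 29, 41, 48, 75]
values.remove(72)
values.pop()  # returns 75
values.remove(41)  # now [1, 29, 48]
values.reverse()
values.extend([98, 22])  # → [48, 29, 1, 98, 22]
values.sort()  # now [1, 22, 29, 48, 98]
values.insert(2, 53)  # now [1, 22, 53, 29, 48, 98]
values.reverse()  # [98, 48, 29, 53, 22, 1]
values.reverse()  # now [1, 22, 53, 29, 48, 98]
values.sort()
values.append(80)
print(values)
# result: [1, 22, 29, 48, 53, 98, 80]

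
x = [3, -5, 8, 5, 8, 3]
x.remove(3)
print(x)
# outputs [-5, 8, 5, 8, 3]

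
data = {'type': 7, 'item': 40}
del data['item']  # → {'type': 7}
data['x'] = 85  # {'type': 7, 'x': 85}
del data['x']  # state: {'type': 7}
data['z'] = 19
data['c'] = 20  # {'type': 7, 'z': 19, 'c': 20}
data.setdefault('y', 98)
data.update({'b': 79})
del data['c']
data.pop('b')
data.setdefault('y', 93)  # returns 98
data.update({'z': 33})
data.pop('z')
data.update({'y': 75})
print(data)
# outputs {'type': 7, 'y': 75}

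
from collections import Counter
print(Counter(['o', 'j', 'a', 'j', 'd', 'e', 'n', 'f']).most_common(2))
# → [('j', 2), ('o', 1)]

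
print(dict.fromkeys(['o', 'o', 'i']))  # {'o': None, 'i': None}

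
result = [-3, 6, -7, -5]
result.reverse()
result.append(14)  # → [-5, -7, 6, -3, 14]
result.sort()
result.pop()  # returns 14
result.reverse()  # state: [6, -3, -5, -7]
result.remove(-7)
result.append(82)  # [6, -3, -5, 82]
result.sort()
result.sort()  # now [-5, -3, 6, 82]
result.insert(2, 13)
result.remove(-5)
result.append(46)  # [-3, 13, 6, 82, 46]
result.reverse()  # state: [46, 82, 6, 13, -3]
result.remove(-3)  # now [46, 82, 6, 13]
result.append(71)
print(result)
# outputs [46, 82, 6, 13, 71]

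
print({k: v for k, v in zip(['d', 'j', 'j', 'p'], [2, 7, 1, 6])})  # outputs {'d': 2, 'j': 1, 'p': 6}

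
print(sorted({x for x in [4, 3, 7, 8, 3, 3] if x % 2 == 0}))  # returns [4, 8]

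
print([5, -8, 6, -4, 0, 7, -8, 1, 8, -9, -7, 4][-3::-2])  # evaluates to [-9, 1, 7, -4, -8]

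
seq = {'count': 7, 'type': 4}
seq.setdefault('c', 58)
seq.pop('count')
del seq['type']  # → {'c': 58}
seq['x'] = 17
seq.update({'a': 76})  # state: {'c': 58, 'x': 17, 'a': 76}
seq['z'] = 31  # {'c': 58, 'x': 17, 'a': 76, 'z': 31}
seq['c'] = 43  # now {'c': 43, 'x': 17, 'a': 76, 'z': 31}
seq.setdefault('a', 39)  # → 76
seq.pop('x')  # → 17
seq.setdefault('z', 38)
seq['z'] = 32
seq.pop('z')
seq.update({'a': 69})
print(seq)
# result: {'c': 43, 'a': 69}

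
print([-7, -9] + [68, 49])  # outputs [-7, -9, 68, 49]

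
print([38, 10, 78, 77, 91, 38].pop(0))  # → 38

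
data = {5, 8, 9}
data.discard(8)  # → {5, 9}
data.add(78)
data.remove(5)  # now {9, 78}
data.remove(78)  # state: {9}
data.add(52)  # {9, 52}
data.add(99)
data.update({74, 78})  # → {9, 52, 74, 78, 99}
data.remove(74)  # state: {9, 52, 78, 99}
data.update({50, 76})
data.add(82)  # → {9, 50, 52, 76, 78, 82, 99}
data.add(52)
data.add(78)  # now {9, 50, 52, 76, 78, 82, 99}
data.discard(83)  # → {9, 50, 52, 76, 78, 82, 99}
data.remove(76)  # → {9, 50, 52, 78, 82, 99}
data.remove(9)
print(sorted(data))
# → [50, 52, 78, 82, 99]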